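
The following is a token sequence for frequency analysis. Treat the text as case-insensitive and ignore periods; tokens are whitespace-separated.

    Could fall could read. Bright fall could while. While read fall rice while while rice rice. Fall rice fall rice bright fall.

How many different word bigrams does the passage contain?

15

22 tokens → 21 bigram windows in total.
Repeated bigrams (each contributes count−1 duplicates):
  fall rice: 3
  bright fall: 2
  fall could: 2
  rice fall: 2
  while while: 2
6 duplicate windows → 21 − 6 = 15 distinct.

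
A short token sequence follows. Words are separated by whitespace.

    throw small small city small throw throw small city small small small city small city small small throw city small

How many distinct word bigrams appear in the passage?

20 tokens → 19 bigram windows in total.
Repeated bigrams (each contributes count−1 duplicates):
  city small: 5
  small city: 4
  small small: 4
  small throw: 2
  throw small: 2
12 duplicate windows → 19 − 12 = 7 distinct.

7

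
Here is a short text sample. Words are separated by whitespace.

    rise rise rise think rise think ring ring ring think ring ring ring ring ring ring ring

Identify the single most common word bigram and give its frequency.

"ring ring", 8 times

Bigram frequencies (highest first):
  ring ring: 8
  rise rise: 2
  rise think: 2
  think ring: 2
  think rise: 1
  ring think: 1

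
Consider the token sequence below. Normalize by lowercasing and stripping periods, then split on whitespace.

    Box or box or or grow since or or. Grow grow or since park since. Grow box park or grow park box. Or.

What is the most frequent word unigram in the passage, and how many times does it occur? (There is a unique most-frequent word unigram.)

"or", 8 times

Unigram frequencies (highest first):
  or: 8
  grow: 5
  box: 4
  since: 3
  park: 3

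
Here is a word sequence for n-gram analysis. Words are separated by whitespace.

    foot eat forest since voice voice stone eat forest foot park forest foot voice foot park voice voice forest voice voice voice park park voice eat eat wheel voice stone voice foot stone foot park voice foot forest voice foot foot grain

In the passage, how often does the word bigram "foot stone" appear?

1

Scanning the 41 overlapping bigram windows for "foot stone":
  position 32–33: foot stone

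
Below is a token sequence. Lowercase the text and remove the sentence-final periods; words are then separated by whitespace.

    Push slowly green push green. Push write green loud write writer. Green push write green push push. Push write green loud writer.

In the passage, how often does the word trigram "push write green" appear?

Scanning the 20 overlapping trigram windows for "push write green":
  position 6–8: push write green
  position 13–15: push write green
  position 18–20: push write green

3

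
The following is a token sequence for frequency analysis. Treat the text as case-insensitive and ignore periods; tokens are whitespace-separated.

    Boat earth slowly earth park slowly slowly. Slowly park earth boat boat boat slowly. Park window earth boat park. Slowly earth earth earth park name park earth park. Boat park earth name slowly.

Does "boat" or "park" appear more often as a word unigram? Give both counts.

"park" (8 vs 6)

"boat": 6 occurrences
"park": 8 occurrences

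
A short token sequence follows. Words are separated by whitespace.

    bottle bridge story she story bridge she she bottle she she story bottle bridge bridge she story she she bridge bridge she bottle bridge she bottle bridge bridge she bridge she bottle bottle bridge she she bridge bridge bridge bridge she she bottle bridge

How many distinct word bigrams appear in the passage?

13

44 tokens → 43 bigram windows in total.
Repeated bigrams (each contributes count−1 duplicates):
  bridge she: 8
  bottle bridge: 6
  bridge bridge: 6
  she bottle: 5
  she she: 5
  she bridge: 3
  she story: 3
  story she: 2
30 duplicate windows → 43 − 30 = 13 distinct.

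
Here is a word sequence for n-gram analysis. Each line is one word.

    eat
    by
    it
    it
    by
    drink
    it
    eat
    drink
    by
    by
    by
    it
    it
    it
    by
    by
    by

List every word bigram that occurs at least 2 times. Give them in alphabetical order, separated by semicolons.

Bigram counts meeting the condition (at least 2 times):
  by by: 4
  by it: 2
  it by: 2
  it it: 3

by by; by it; it by; it it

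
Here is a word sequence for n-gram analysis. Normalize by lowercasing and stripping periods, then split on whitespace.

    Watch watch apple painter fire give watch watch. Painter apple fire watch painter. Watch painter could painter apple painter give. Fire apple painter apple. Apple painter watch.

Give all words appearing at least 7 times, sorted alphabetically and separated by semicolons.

painter; watch

Unigram counts meeting the condition (at least 7 times):
  painter: 8
  watch: 7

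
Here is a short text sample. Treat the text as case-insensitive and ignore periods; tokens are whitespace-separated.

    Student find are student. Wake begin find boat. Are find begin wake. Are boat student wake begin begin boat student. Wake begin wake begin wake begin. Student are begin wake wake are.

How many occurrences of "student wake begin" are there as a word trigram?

Scanning the 30 overlapping trigram windows for "student wake begin":
  position 4–6: student wake begin
  position 15–17: student wake begin
  position 20–22: student wake begin

3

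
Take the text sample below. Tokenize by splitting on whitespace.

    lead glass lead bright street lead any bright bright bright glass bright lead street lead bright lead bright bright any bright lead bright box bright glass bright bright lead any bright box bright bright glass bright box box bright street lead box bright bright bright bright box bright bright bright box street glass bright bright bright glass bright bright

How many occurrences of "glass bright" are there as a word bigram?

Scanning the 58 overlapping bigram windows for "glass bright":
  position 11–12: glass bright
  position 26–27: glass bright
  position 35–36: glass bright
  position 53–54: glass bright
  position 57–58: glass bright

5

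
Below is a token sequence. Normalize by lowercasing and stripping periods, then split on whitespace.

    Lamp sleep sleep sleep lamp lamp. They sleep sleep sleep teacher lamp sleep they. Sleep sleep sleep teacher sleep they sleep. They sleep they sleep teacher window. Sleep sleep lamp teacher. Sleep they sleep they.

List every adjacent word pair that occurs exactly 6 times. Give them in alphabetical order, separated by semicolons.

Bigram counts meeting the condition (exactly 6 times):
  sleep they: 6
  they sleep: 6

sleep they; they sleep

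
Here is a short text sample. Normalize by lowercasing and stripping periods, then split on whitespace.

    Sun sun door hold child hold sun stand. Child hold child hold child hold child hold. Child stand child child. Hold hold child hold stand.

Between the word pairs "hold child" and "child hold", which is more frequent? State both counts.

"child hold" (7 vs 6)

"hold child": 6 occurrences
"child hold": 7 occurrences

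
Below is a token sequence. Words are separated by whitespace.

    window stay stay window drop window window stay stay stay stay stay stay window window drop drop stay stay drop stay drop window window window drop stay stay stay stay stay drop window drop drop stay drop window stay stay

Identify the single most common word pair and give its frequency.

"stay stay", 12 times

Bigram frequencies (highest first):
  stay stay: 12
  window drop: 4
  drop window: 4
  window window: 4
  drop stay: 4
  stay drop: 4
  … (3 more, each ≤ 3)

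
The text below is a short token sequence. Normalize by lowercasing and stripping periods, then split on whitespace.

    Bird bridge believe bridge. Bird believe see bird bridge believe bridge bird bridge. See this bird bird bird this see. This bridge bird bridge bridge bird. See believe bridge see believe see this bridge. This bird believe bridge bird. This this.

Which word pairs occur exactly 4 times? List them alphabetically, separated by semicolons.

Bigram counts meeting the condition (exactly 4 times):
  believe bridge: 4
  bird bridge: 4

believe bridge; bird bridge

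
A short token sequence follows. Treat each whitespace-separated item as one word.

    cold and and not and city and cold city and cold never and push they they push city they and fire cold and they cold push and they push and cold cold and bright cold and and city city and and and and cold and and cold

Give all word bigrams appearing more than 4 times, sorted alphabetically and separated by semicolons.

and and; and cold; cold and

Bigram counts meeting the condition (more than 4 times):
  and and: 6
  and cold: 5
  cold and: 5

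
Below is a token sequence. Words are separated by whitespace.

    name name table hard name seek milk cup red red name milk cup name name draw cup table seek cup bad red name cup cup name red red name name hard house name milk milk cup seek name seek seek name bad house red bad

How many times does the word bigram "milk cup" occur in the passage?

3

Scanning the 44 overlapping bigram windows for "milk cup":
  position 7–8: milk cup
  position 12–13: milk cup
  position 35–36: milk cup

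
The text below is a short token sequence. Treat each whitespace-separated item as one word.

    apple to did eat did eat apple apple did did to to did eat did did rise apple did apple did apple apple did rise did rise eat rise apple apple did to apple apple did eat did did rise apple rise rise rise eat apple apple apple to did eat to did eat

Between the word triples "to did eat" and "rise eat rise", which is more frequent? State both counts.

"to did eat" (4 vs 1)

"to did eat": 4 occurrences
"rise eat rise": 1 occurrence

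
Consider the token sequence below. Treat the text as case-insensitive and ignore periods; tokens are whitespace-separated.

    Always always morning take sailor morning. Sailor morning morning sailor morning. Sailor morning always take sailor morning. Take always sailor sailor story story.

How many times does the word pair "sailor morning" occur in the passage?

5

Scanning the 22 overlapping bigram windows for "sailor morning":
  position 5–6: sailor morning
  position 7–8: sailor morning
  position 10–11: sailor morning
  position 12–13: sailor morning
  position 16–17: sailor morning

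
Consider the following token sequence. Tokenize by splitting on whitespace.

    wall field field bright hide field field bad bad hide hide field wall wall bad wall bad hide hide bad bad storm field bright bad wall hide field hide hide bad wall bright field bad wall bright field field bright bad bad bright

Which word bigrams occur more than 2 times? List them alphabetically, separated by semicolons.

bad bad; bad wall; field bright; field field; hide field; hide hide

Bigram counts meeting the condition (more than 2 times):
  bad bad: 3
  bad wall: 4
  field bright: 3
  field field: 3
  hide field: 3
  hide hide: 3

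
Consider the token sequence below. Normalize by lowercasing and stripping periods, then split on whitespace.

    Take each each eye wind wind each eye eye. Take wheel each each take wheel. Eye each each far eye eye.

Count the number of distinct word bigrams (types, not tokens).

15

21 tokens → 20 bigram windows in total.
Repeated bigrams (each contributes count−1 duplicates):
  each each: 3
  each eye: 2
  eye eye: 2
  take wheel: 2
5 duplicate windows → 20 − 5 = 15 distinct.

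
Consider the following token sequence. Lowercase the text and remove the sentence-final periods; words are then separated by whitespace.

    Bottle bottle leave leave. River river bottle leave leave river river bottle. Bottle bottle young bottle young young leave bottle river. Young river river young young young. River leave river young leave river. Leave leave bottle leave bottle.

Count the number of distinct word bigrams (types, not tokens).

15

38 tokens → 37 bigram windows in total.
Repeated bigrams (each contributes count−1 duplicates):
  leave river: 4
  bottle bottle: 3
  bottle leave: 3
  leave bottle: 3
  leave leave: 3
  river river: 3
  river young: 3
  young young: 3
  … (5 more repeated)
22 duplicate windows → 37 − 22 = 15 distinct.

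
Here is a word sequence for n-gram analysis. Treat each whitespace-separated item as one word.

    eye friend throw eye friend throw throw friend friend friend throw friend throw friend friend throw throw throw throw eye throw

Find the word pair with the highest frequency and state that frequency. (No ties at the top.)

"friend throw", 5 times

Bigram frequencies (highest first):
  friend throw: 5
  throw throw: 4
  throw friend: 3
  friend friend: 3
  eye friend: 2
  throw eye: 2
  … (1 more, each ≤ 1)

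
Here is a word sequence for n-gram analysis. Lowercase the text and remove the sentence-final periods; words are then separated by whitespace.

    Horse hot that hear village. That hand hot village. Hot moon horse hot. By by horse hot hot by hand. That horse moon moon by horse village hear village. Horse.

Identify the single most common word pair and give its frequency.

"horse hot", 3 times

Bigram frequencies (highest first):
  horse hot: 3
  hear village: 2
  hot by: 2
  by horse: 2
  hot that: 1
  that hear: 1
  … (18 more, each ≤ 1)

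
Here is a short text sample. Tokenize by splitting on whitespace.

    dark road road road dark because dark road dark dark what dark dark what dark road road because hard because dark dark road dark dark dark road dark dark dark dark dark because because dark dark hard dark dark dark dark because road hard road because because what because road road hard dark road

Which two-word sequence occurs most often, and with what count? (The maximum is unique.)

"dark dark", 13 times

Bigram frequencies (highest first):
  dark dark: 13
  dark road: 6
  road road: 4
  road dark: 4
  dark because: 3
  because dark: 3
  … (13 more, each ≤ 2)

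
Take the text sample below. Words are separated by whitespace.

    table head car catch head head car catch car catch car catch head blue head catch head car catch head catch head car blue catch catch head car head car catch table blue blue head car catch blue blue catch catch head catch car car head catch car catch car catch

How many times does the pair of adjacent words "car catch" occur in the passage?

Scanning the 50 overlapping bigram windows for "car catch":
  position 3–4: car catch
  position 7–8: car catch
  position 9–10: car catch
  position 11–12: car catch
  position 18–19: car catch
  position 30–31: car catch
  position 36–37: car catch
  position 48–49: car catch
  position 50–51: car catch

9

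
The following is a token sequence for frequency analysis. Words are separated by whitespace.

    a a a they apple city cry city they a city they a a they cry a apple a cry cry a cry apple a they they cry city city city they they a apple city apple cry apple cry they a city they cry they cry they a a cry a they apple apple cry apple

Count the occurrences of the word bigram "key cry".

0

Scanning the 56 overlapping bigram windows for "key cry":
  (none found)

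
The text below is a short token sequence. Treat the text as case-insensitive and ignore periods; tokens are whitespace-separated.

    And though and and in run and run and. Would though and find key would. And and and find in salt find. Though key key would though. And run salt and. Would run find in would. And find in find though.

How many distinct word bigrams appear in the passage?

41 tokens → 40 bigram windows in total.
Repeated bigrams (each contributes count−1 duplicates):
  and and: 3
  and find: 3
  find in: 3
  though and: 3
  and run: 2
  and would: 2
  find though: 2
  key would: 2
  … (3 more repeated)
15 duplicate windows → 40 − 15 = 25 distinct.

25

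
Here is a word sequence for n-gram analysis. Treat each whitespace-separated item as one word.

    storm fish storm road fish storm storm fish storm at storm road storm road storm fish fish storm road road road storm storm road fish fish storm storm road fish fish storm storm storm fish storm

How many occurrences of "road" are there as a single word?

8

Scanning the 36 tokens for "road":
  position 4: road
  position 12: road
  position 14: road
  position 19: road
  position 20: road
  position 21: road
  position 24: road
  position 29: road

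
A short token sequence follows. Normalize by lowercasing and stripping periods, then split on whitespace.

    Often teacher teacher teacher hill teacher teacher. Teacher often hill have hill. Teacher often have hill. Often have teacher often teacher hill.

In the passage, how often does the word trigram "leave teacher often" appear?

Scanning the 20 overlapping trigram windows for "leave teacher often":
  (none found)

0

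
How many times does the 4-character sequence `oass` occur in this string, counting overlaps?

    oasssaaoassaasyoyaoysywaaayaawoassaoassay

4

Sliding a length-4 window over the 41 characters (38 positions):
  position 1–4: oass
  position 8–11: oass
  position 31–34: oass
  position 36–39: oass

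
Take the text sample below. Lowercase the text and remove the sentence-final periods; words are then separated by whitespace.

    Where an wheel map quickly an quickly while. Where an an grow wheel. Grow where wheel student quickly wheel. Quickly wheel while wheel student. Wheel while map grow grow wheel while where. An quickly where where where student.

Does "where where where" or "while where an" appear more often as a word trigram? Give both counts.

"where where where": 1 occurrence
"while where an": 2 occurrences

"while where an" (2 vs 1)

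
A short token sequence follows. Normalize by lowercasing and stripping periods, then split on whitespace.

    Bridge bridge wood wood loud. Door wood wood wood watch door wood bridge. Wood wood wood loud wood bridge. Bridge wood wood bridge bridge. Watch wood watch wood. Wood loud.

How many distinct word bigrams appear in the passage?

30 tokens → 29 bigram windows in total.
Repeated bigrams (each contributes count−1 duplicates):
  wood wood: 7
  bridge bridge: 3
  bridge wood: 3
  wood bridge: 3
  wood loud: 3
  door wood: 2
  watch wood: 2
  wood watch: 2
17 duplicate windows → 29 − 17 = 12 distinct.

12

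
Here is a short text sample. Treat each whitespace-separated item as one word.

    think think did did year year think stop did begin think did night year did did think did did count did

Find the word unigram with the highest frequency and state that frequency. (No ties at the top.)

"did", 9 times

Unigram frequencies (highest first):
  did: 9
  think: 5
  year: 3
  stop: 1
  begin: 1
  night: 1
  … (1 more, each ≤ 1)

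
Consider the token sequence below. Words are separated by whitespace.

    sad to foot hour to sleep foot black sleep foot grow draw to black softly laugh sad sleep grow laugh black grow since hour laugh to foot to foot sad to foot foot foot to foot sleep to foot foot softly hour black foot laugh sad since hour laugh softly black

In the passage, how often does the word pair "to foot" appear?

6

Scanning the 50 overlapping bigram windows for "to foot":
  position 2–3: to foot
  position 26–27: to foot
  position 28–29: to foot
  position 31–32: to foot
  position 35–36: to foot
  position 38–39: to foot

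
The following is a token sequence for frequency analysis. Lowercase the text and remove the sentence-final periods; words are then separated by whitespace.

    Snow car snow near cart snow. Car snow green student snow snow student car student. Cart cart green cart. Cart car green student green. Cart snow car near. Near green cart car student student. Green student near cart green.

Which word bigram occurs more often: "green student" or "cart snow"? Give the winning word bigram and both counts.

"green student" (3 vs 2)

"green student": 3 occurrences
"cart snow": 2 occurrences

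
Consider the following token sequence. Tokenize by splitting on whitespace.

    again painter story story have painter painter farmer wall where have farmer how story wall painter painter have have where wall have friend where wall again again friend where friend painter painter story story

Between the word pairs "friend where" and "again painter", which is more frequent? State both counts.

"friend where" (2 vs 1)

"friend where": 2 occurrences
"again painter": 1 occurrence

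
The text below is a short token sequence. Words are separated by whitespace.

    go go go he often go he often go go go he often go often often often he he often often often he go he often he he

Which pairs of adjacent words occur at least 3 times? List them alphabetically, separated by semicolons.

Bigram counts meeting the condition (at least 3 times):
  go go: 4
  go he: 4
  he often: 5
  often go: 3
  often he: 3
  often often: 4

go go; go he; he often; often go; often he; often often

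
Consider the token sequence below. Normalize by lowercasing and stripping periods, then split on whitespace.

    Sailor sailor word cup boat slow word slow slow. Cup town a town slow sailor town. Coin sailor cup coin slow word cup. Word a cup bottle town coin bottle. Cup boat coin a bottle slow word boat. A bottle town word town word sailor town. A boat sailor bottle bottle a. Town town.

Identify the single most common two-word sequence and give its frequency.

Bigram frequencies (highest first):
  slow word: 3
  word cup: 2
  cup boat: 2
  town a: 2
  a town: 2
  sailor town: 2
  … (36 more, each ≤ 2)

"slow word", 3 times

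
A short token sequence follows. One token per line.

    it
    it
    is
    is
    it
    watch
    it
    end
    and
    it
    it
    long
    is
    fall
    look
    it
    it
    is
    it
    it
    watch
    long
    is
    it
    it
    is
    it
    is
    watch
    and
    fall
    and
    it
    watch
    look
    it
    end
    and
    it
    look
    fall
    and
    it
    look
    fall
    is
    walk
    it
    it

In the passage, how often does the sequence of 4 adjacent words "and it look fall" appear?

Scanning the 46 overlapping 4-gram windows for "and it look fall":
  position 38–41: and it look fall
  position 42–45: and it look fall

2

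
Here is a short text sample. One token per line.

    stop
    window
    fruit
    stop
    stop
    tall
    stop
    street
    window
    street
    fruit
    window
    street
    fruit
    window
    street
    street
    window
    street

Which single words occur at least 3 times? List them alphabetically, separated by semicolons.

Unigram counts meeting the condition (at least 3 times):
  fruit: 3
  stop: 4
  street: 6
  window: 5

fruit; stop; street; window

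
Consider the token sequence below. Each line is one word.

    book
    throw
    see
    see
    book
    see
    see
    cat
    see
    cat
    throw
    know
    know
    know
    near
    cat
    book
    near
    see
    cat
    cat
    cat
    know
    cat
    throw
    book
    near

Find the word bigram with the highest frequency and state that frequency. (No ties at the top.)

Bigram frequencies (highest first):
  see cat: 3
  see see: 2
  cat throw: 2
  know know: 2
  book near: 2
  cat cat: 2
  … (13 more, each ≤ 1)

"see cat", 3 times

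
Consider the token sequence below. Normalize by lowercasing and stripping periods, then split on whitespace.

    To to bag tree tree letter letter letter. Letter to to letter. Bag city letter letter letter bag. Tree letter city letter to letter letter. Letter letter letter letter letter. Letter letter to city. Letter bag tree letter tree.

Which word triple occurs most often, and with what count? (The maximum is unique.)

"letter letter letter", 10 times

Trigram frequencies (highest first):
  letter letter letter: 10
  letter letter to: 2
  letter bag tree: 2
  bag tree letter: 2
  to to bag: 1
  to bag tree: 1
  … (19 more, each ≤ 1)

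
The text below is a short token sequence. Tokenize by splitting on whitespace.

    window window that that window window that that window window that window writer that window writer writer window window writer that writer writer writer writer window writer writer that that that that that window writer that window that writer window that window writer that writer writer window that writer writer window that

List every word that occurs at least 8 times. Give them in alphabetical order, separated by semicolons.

Unigram counts meeting the condition (at least 8 times):
  that: 18
  window: 17
  writer: 17

that; window; writer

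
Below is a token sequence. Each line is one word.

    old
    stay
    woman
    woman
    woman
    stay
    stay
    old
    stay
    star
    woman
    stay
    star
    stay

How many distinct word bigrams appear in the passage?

14 tokens → 13 bigram windows in total.
Repeated bigrams (each contributes count−1 duplicates):
  old stay: 2
  stay star: 2
  woman stay: 2
  woman woman: 2
4 duplicate windows → 13 − 4 = 9 distinct.

9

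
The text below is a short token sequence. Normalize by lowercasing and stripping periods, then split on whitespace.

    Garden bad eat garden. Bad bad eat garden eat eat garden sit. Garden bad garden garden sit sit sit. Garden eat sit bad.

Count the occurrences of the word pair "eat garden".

3

Scanning the 22 overlapping bigram windows for "eat garden":
  position 3–4: eat garden
  position 7–8: eat garden
  position 10–11: eat garden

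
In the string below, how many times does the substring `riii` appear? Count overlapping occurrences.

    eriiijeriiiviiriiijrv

Sliding a length-4 window over the 21 characters (18 positions):
  position 2–5: riii
  position 8–11: riii
  position 15–18: riii

3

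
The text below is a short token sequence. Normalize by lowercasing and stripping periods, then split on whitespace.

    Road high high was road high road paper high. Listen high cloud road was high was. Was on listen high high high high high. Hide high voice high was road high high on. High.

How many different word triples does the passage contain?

34 tokens → 32 trigram windows in total.
Repeated trigrams (each contributes count−1 duplicates):
  high high high: 3
  high was road: 2
  road high high: 2
  was road high: 2
5 duplicate windows → 32 − 5 = 27 distinct.

27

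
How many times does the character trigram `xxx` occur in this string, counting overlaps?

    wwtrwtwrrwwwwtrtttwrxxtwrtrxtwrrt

Sliding a length-3 window over the 33 characters (31 positions):
  (no match at any position)

0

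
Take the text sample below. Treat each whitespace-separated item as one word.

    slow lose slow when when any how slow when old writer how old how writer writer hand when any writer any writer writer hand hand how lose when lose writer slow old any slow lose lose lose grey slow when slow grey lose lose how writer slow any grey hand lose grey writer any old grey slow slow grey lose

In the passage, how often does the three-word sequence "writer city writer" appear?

0

Scanning the 58 overlapping trigram windows for "writer city writer":
  (none found)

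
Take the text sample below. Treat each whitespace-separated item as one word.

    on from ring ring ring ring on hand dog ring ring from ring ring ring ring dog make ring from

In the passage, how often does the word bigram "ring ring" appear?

7

Scanning the 19 overlapping bigram windows for "ring ring":
  position 3–4: ring ring
  position 4–5: ring ring
  position 5–6: ring ring
  position 10–11: ring ring
  position 13–14: ring ring
  position 14–15: ring ring
  position 15–16: ring ring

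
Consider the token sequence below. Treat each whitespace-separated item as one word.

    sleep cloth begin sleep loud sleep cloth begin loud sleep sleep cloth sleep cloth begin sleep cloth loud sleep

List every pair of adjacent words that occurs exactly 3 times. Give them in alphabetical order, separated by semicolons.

Bigram counts meeting the condition (exactly 3 times):
  cloth begin: 3
  loud sleep: 3

cloth begin; loud sleep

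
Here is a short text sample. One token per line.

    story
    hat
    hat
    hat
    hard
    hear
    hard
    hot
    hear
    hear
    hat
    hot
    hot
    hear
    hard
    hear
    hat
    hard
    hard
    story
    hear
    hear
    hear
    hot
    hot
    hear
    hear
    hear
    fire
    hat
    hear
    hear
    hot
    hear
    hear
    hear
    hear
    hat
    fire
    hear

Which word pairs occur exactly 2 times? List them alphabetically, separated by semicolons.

Bigram counts meeting the condition (exactly 2 times):
  hard hear: 2
  hat hard: 2
  hat hat: 2
  hear hard: 2
  hear hot: 2
  hot hot: 2

hard hear; hat hard; hat hat; hear hard; hear hot; hot hot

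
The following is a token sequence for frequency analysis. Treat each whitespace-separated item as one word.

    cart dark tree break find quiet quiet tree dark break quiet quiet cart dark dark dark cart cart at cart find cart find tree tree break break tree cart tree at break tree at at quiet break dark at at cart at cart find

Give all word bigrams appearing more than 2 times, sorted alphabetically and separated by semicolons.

Bigram counts meeting the condition (more than 2 times):
  at cart: 3
  cart find: 3

at cart; cart find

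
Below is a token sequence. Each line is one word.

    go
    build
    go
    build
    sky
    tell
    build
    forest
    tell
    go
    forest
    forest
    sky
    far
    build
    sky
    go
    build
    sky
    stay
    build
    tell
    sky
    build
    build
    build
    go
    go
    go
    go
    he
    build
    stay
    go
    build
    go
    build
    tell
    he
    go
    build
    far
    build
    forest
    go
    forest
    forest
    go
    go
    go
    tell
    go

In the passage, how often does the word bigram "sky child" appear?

Scanning the 51 overlapping bigram windows for "sky child":
  (none found)

0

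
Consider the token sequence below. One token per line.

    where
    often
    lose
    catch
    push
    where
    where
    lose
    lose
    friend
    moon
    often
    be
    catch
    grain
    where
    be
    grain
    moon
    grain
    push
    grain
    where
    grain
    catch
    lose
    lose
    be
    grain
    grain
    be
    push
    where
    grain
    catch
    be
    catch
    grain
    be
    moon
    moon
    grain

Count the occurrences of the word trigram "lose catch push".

1

Scanning the 40 overlapping trigram windows for "lose catch push":
  position 3–5: lose catch push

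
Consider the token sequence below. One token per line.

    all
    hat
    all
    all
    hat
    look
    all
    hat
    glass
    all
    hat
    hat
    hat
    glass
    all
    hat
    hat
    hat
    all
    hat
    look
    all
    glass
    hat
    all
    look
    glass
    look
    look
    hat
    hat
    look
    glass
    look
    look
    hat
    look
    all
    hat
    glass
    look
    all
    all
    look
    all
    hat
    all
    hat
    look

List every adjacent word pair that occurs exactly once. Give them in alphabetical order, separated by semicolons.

Bigram counts meeting the condition (exactly once):
  all glass: 1
  glass hat: 1

all glass; glass hat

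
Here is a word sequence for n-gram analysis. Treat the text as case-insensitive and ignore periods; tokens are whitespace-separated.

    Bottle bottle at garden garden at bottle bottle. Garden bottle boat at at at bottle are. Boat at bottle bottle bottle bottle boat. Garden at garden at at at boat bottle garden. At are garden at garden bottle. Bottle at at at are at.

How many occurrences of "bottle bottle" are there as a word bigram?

Scanning the 43 overlapping bigram windows for "bottle bottle":
  position 1–2: bottle bottle
  position 7–8: bottle bottle
  position 19–20: bottle bottle
  position 20–21: bottle bottle
  position 21–22: bottle bottle
  position 38–39: bottle bottle

6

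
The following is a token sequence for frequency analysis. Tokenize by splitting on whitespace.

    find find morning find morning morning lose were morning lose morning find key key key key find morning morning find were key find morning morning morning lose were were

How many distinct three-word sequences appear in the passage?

29 tokens → 27 trigram windows in total.
Repeated trigrams (each contributes count−1 duplicates):
  find morning morning: 3
  key find morning: 2
  key key key: 2
  morning lose were: 2
  morning morning lose: 2
6 duplicate windows → 27 − 6 = 21 distinct.

21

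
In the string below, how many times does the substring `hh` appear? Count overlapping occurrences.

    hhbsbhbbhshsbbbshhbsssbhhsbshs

3

Sliding a length-2 window over the 30 characters (29 positions):
  position 1–2: hh
  position 17–18: hh
  position 24–25: hh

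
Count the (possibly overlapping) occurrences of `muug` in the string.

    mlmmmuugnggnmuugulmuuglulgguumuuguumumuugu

5

Sliding a length-4 window over the 42 characters (39 positions):
  position 5–8: muug
  position 13–16: muug
  position 19–22: muug
  position 30–33: muug
  position 38–41: muug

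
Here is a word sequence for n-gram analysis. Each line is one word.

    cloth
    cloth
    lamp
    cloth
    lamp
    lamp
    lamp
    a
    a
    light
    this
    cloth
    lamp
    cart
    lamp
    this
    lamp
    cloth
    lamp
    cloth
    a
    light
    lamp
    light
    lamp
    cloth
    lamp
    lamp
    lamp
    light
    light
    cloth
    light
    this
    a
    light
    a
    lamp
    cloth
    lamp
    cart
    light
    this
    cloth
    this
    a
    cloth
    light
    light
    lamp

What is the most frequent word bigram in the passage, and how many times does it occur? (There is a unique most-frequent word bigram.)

"cloth lamp", 6 times

Bigram frequencies (highest first):
  cloth lamp: 6
  lamp cloth: 5
  lamp lamp: 4
  a light: 3
  light this: 3
  light lamp: 3
  … (19 more, each ≤ 2)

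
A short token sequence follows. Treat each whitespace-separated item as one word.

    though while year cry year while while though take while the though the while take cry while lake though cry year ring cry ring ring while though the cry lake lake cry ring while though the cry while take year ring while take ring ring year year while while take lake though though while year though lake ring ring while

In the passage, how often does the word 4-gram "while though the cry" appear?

2

Scanning the 57 overlapping 4-gram windows for "while though the cry":
  position 26–29: while though the cry
  position 34–37: while though the cry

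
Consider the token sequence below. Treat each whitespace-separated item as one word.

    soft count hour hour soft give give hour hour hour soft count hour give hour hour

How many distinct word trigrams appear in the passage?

16 tokens → 14 trigram windows in total.
Repeated trigrams (each contributes count−1 duplicates):
  give hour hour: 2
  hour hour soft: 2
  soft count hour: 2
3 duplicate windows → 14 − 3 = 11 distinct.

11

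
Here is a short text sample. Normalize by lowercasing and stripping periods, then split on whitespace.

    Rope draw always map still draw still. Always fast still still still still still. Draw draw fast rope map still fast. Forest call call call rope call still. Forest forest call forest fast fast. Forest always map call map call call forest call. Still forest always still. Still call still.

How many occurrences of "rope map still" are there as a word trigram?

Scanning the 48 overlapping trigram windows for "rope map still":
  position 18–20: rope map still

1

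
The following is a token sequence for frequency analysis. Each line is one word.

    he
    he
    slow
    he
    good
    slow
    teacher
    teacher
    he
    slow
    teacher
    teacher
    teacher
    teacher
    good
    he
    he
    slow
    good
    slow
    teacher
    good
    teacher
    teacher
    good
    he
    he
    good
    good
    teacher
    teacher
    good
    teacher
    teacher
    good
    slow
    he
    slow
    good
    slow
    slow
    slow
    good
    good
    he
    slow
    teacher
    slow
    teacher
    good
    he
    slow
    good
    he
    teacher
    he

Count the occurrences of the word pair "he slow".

6

Scanning the 55 overlapping bigram windows for "he slow":
  position 2–3: he slow
  position 9–10: he slow
  position 17–18: he slow
  position 37–38: he slow
  position 45–46: he slow
  position 51–52: he slow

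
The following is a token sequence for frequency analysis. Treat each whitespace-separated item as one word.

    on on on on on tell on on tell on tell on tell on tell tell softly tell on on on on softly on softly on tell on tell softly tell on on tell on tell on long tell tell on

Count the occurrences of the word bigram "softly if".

0

Scanning the 40 overlapping bigram windows for "softly if":
  (none found)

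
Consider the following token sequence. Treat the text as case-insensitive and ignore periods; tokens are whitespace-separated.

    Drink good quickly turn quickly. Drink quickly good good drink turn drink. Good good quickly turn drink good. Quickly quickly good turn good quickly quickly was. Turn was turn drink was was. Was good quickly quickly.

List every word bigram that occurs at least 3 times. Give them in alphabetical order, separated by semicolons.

Bigram counts meeting the condition (at least 3 times):
  drink good: 3
  good quickly: 5
  quickly quickly: 3
  turn drink: 3

drink good; good quickly; quickly quickly; turn drink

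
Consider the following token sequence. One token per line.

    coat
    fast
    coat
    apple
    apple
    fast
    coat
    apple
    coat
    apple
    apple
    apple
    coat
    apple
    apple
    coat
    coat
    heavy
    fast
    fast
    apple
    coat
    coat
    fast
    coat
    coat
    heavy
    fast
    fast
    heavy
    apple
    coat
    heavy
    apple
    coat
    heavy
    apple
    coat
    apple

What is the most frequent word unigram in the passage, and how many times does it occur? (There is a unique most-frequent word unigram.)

"coat", 14 times

Unigram frequencies (highest first):
  coat: 14
  apple: 13
  fast: 7
  heavy: 5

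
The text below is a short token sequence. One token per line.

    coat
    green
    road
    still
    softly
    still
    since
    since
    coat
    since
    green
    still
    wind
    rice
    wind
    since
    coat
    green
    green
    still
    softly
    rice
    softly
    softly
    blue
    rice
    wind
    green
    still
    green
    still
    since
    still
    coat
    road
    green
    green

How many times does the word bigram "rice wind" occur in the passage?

2

Scanning the 36 overlapping bigram windows for "rice wind":
  position 14–15: rice wind
  position 26–27: rice wind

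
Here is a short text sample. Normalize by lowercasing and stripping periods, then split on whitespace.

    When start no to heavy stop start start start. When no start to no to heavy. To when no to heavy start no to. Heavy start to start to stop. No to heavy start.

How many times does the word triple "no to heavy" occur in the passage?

5

Scanning the 32 overlapping trigram windows for "no to heavy":
  position 3–5: no to heavy
  position 14–16: no to heavy
  position 19–21: no to heavy
  position 23–25: no to heavy
  position 31–33: no to heavy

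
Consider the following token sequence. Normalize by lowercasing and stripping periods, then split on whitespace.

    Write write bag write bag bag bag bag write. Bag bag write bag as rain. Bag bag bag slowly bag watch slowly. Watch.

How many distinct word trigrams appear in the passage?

23 tokens → 21 trigram windows in total.
Repeated trigrams (each contributes count−1 duplicates):
  bag bag bag: 3
  bag write bag: 3
  bag bag write: 2
  write bag bag: 2
6 duplicate windows → 21 − 6 = 15 distinct.

15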